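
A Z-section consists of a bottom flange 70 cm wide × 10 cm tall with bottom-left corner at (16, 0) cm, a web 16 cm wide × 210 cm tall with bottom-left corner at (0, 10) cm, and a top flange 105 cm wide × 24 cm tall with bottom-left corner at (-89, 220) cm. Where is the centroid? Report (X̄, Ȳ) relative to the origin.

bottom flange: A = 70 × 10 = 700.00, centroid at (51.00, 5.00).
web: A = 16 × 210 = 3360.00, centroid at (8.00, 115.00).
top flange: A = 105 × 24 = 2520.00, centroid at (-36.50, 232.00).
ΣA = 6580.00 cm²
ΣAX̄ = (700.00)(51.00) + (3360.00)(8.00) + (2520.00)(-36.50) = -29400.00 cm³
ΣAȲ = (700.00)(5.00) + (3360.00)(115.00) + (2520.00)(232.00) = 974540.00 cm³
X̄ = -29400.00 / 6580.00 = -4.47 cm
Ȳ = 974540.00 / 6580.00 = 148.11 cm

X̄ = -4.47 cm, Ȳ = 148.11 cm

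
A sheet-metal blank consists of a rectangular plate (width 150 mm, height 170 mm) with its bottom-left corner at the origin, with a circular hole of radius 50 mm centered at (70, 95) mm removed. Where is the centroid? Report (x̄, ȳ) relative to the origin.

x̄ = 77.23 mm, ȳ = 80.55 mm

plate: A = 150 × 170 = 25500.00, centroid at (75.00, 85.00).
hole: A = −π·50² = -7853.98, centroid at (70.00, 95.00).
ΣA = 17646.02 mm²
ΣAx̄ = (25500.00)(75.00) + (-7853.98)(70.00) = 1362721.29 mm³
ΣAȳ = (25500.00)(85.00) + (-7853.98)(95.00) = 1421371.74 mm³
x̄ = 1362721.29 / 17646.02 = 77.23 mm
ȳ = 1421371.74 / 17646.02 = 80.55 mm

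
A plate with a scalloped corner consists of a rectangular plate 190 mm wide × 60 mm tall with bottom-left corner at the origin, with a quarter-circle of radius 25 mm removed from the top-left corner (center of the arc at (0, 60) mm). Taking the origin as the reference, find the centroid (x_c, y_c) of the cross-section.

Part | A | x̄ᵢ | ȳᵢ | A·x̄ᵢ | A·ȳᵢ
plate | 11400.00 | 95.00 | 30.00 | 1083000.00 | 342000.00
removed quarter-circle | -490.87 | 10.61 | 49.39 | -5208.33 | -24244.10
Σ | 10909.13 |  |  | 1077791.67 | 317755.90
x_c = 1077791.67 / 10909.13 = 98.80 mm
y_c = 317755.90 / 10909.13 = 29.13 mm

x_c = 98.80 mm, y_c = 29.13 mm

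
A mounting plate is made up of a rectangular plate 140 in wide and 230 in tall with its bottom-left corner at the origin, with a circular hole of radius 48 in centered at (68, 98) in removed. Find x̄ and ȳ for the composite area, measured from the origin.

x̄ = 70.58 in, ȳ = 119.93 in

Part | A | x̄ᵢ | ȳᵢ | A·x̄ᵢ | A·ȳᵢ
plate | 32200.00 | 70.00 | 115.00 | 2254000.00 | 3703000.00
hole | -7238.23 | 68.00 | 98.00 | -492199.60 | -709346.49
Σ | 24961.77 |  |  | 1761800.40 | 2993653.51
x̄ = 1761800.40 / 24961.77 = 70.58 in
ȳ = 2993653.51 / 24961.77 = 119.93 in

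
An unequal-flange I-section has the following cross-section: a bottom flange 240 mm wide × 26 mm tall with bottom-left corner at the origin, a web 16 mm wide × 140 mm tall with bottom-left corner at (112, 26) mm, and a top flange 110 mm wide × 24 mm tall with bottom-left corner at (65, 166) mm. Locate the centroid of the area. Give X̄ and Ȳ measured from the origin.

Part | A | x̄ᵢ | ȳᵢ | A·x̄ᵢ | A·ȳᵢ
bottom flange | 6240.00 | 120.00 | 13.00 | 748800.00 | 81120.00
web | 2240.00 | 120.00 | 96.00 | 268800.00 | 215040.00
top flange | 2640.00 | 120.00 | 178.00 | 316800.00 | 469920.00
Σ | 11120.00 |  |  | 1334400.00 | 766080.00
X̄ = 1334400.00 / 11120.00 = 120.00 mm
Ȳ = 766080.00 / 11120.00 = 68.89 mm

X̄ = 120.00 mm, Ȳ = 68.89 mm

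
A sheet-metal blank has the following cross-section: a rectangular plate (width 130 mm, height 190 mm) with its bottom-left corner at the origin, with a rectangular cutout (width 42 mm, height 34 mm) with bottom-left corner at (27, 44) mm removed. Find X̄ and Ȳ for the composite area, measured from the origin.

X̄ = 66.04 mm, Ȳ = 97.09 mm

Part | A | x̄ᵢ | ȳᵢ | A·x̄ᵢ | A·ȳᵢ
plate | 24700.00 | 65.00 | 95.00 | 1605500.00 | 2346500.00
hole | -1428.00 | 48.00 | 61.00 | -68544.00 | -87108.00
Σ | 23272.00 |  |  | 1536956.00 | 2259392.00
X̄ = 1536956.00 / 23272.00 = 66.04 mm
Ȳ = 2259392.00 / 23272.00 = 97.09 mm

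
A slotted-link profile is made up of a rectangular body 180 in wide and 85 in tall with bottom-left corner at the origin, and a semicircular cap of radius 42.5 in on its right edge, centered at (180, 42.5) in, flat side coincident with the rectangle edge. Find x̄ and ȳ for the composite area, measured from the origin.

rectangular body: A = 180 × 85 = 15300.00, centroid at (90.00, 42.50).
semicircular end: A = ½π·42.5² = 2837.25, centroid at (198.04, 42.50).
ΣA = 18137.25 in²
ΣAx̄ = (15300.00)(90.00) + (2837.25)(198.04) = 1938882.24 in³
ΣAȳ = (15300.00)(42.50) + (2837.25)(42.50) = 770833.16 in³
x̄ = 1938882.24 / 18137.25 = 106.90 in
ȳ = 770833.16 / 18137.25 = 42.50 in

x̄ = 106.90 in, ȳ = 42.50 in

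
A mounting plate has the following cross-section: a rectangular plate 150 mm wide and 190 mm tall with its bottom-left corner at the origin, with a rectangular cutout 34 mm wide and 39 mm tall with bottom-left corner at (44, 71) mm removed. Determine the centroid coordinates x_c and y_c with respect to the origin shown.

plate: A = 150 × 190 = 28500.00, centroid at (75.00, 95.00).
hole: A = −(34 × 39) = -1326.00, centroid at (61.00, 90.50).
ΣA = 27174.00 mm²
ΣAx_c = (28500.00)(75.00) + (-1326.00)(61.00) = 2056614.00 mm³
ΣAy_c = (28500.00)(95.00) + (-1326.00)(90.50) = 2587497.00 mm³
x_c = 2056614.00 / 27174.00 = 75.68 mm
y_c = 2587497.00 / 27174.00 = 95.22 mm

x_c = 75.68 mm, y_c = 95.22 mm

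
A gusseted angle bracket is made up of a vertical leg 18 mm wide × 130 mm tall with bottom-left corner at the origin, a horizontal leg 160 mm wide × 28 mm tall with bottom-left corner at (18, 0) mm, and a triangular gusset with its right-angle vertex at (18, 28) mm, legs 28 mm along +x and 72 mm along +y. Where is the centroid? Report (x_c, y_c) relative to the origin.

x_c = 62.30 mm, y_c = 34.14 mm

Part | A | x̄ᵢ | ȳᵢ | A·x̄ᵢ | A·ȳᵢ
vertical leg | 2340.00 | 9.00 | 65.00 | 21060.00 | 152100.00
horizontal leg | 4480.00 | 98.00 | 14.00 | 439040.00 | 62720.00
gusset | 1008.00 | 27.33 | 52.00 | 27552.00 | 52416.00
Σ | 7828.00 |  |  | 487652.00 | 267236.00
x_c = 487652.00 / 7828.00 = 62.30 mm
y_c = 267236.00 / 7828.00 = 34.14 mm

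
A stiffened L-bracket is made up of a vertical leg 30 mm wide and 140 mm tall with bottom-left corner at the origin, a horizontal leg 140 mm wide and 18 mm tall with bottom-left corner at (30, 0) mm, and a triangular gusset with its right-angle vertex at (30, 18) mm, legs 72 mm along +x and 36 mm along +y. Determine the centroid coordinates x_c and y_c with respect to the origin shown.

x_c = 48.03 mm, y_c = 44.36 mm

Part | A | x̄ᵢ | ȳᵢ | A·x̄ᵢ | A·ȳᵢ
vertical leg | 4200.00 | 15.00 | 70.00 | 63000.00 | 294000.00
horizontal leg | 2520.00 | 100.00 | 9.00 | 252000.00 | 22680.00
gusset | 1296.00 | 54.00 | 30.00 | 69984.00 | 38880.00
Σ | 8016.00 |  |  | 384984.00 | 355560.00
x_c = 384984.00 / 8016.00 = 48.03 mm
y_c = 355560.00 / 8016.00 = 44.36 mm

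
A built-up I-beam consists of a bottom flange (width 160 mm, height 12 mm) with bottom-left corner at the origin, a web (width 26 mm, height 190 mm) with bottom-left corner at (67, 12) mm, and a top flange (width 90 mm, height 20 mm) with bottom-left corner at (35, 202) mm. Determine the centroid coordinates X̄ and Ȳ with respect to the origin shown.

bottom flange: A = 160 × 12 = 1920.00, centroid at (80.00, 6.00).
web: A = 26 × 190 = 4940.00, centroid at (80.00, 107.00).
top flange: A = 90 × 20 = 1800.00, centroid at (80.00, 212.00).
ΣA = 8660.00 mm²
ΣAX̄ = (1920.00)(80.00) + (4940.00)(80.00) + (1800.00)(80.00) = 692800.00 mm³
ΣAȲ = (1920.00)(6.00) + (4940.00)(107.00) + (1800.00)(212.00) = 921700.00 mm³
X̄ = 692800.00 / 8660.00 = 80.00 mm
Ȳ = 921700.00 / 8660.00 = 106.43 mm

X̄ = 80.00 mm, Ȳ = 106.43 mm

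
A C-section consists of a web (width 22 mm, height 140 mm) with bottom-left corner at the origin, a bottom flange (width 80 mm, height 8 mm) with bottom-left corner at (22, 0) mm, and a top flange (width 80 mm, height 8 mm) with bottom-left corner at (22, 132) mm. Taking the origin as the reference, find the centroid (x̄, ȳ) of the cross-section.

web: A = 22 × 140 = 3080.00, centroid at (11.00, 70.00).
bottom flange: A = 80 × 8 = 640.00, centroid at (62.00, 4.00).
top flange: A = 80 × 8 = 640.00, centroid at (62.00, 136.00).
ΣA = 4360.00 mm²
ΣAx̄ = (3080.00)(11.00) + (640.00)(62.00) + (640.00)(62.00) = 113240.00 mm³
ΣAȳ = (3080.00)(70.00) + (640.00)(4.00) + (640.00)(136.00) = 305200.00 mm³
x̄ = 113240.00 / 4360.00 = 25.97 mm
ȳ = 305200.00 / 4360.00 = 70.00 mm

x̄ = 25.97 mm, ȳ = 70.00 mm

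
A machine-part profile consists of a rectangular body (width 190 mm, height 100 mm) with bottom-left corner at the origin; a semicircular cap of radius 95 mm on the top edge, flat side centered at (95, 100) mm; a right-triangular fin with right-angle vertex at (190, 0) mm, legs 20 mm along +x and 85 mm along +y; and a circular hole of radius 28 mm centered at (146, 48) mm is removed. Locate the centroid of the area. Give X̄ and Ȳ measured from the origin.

rectangular body: A = 190 × 100 = 19000.00, centroid at (95.00, 50.00).
semicircular top: A = ½π·95² = 14176.44, centroid at (95.00, 140.32).
triangular fin: A = ½·20·85 = 850.00, centroid at (196.67, 28.33).
hole: A = −π·28² = -2463.01, centroid at (146.00, 48.00).
ΣA = 31563.43 mm², ΣAX̄ = 2959328.91 mm³, ΣAȲ = 2845085.94 mm³.
X̄ = 2959328.91/31563.43 = 93.76 mm; Ȳ = 2845085.94/31563.43 = 90.14 mm.

X̄ = 93.76 mm, Ȳ = 90.14 mm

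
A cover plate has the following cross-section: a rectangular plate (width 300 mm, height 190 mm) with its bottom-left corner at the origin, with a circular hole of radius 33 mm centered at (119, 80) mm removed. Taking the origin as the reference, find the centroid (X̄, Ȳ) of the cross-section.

Part | A | x̄ᵢ | ȳᵢ | A·x̄ᵢ | A·ȳᵢ
plate | 57000.00 | 150.00 | 95.00 | 8550000.00 | 5415000.00
hole | -3421.19 | 119.00 | 80.00 | -407122.13 | -273695.55
Σ | 53578.81 |  |  | 8142877.87 | 5141304.45
X̄ = 8142877.87 / 53578.81 = 151.98 mm
Ȳ = 5141304.45 / 53578.81 = 95.96 mm

X̄ = 151.98 mm, Ȳ = 95.96 mm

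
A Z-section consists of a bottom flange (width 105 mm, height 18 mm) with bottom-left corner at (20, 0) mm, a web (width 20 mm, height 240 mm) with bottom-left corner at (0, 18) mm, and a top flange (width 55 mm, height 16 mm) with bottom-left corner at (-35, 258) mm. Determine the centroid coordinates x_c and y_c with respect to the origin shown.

x_c = 23.57 mm, y_c = 120.67 mm

Part | A | x̄ᵢ | ȳᵢ | A·x̄ᵢ | A·ȳᵢ
bottom flange | 1890.00 | 72.50 | 9.00 | 137025.00 | 17010.00
web | 4800.00 | 10.00 | 138.00 | 48000.00 | 662400.00
top flange | 880.00 | -7.50 | 266.00 | -6600.00 | 234080.00
Σ | 7570.00 |  |  | 178425.00 | 913490.00
x_c = 178425.00 / 7570.00 = 23.57 mm
y_c = 913490.00 / 7570.00 = 120.67 mm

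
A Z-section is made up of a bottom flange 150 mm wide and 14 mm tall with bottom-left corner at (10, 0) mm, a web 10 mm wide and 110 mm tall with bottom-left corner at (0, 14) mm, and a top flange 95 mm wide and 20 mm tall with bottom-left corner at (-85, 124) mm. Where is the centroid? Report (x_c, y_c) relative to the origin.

bottom flange: A = 150 × 14 = 2100.00, centroid at (85.00, 7.00).
web: A = 10 × 110 = 1100.00, centroid at (5.00, 69.00).
top flange: A = 95 × 20 = 1900.00, centroid at (-37.50, 134.00).
ΣA = 5100.00 mm²
ΣAx_c = (2100.00)(85.00) + (1100.00)(5.00) + (1900.00)(-37.50) = 112750.00 mm³
ΣAy_c = (2100.00)(7.00) + (1100.00)(69.00) + (1900.00)(134.00) = 345200.00 mm³
x_c = 112750.00 / 5100.00 = 22.11 mm
y_c = 345200.00 / 5100.00 = 67.69 mm

x_c = 22.11 mm, y_c = 67.69 mm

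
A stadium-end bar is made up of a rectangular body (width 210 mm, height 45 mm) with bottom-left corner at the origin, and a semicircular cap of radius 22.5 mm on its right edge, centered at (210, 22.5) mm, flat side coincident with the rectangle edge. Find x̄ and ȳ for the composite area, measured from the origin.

Part | A | x̄ᵢ | ȳᵢ | A·x̄ᵢ | A·ȳᵢ
rectangular body | 9450.00 | 105.00 | 22.50 | 992250.00 | 212625.00
semicircular end | 795.22 | 219.55 | 22.50 | 174589.03 | 17892.35
Σ | 10245.22 |  |  | 1166839.03 | 230517.35
x̄ = 1166839.03 / 10245.22 = 113.89 mm
ȳ = 230517.35 / 10245.22 = 22.50 mm

x̄ = 113.89 mm, ȳ = 22.50 mm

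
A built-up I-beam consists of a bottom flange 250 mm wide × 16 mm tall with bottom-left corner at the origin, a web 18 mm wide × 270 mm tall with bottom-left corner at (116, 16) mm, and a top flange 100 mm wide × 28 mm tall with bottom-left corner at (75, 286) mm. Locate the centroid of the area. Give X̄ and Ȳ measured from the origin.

bottom flange: A = 250 × 16 = 4000.00, centroid at (125.00, 8.00).
web: A = 18 × 270 = 4860.00, centroid at (125.00, 151.00).
top flange: A = 100 × 28 = 2800.00, centroid at (125.00, 300.00).
ΣA = 11660.00 mm², ΣAX̄ = 1457500.00 mm³, ΣAȲ = 1605860.00 mm³.
X̄ = 1457500.00/11660.00 = 125.00 mm; Ȳ = 1605860.00/11660.00 = 137.72 mm.

X̄ = 125.00 mm, Ȳ = 137.72 mm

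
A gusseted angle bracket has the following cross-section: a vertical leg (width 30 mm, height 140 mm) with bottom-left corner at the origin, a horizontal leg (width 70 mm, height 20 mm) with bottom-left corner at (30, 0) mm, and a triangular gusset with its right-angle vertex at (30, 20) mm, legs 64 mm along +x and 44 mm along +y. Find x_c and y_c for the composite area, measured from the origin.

vertical leg: A = 30 × 140 = 4200.00, centroid at (15.00, 70.00).
horizontal leg: A = 70 × 20 = 1400.00, centroid at (65.00, 10.00).
gusset: A = ½·64·44 = 1408.00, centroid at (51.33, 34.67).
ΣA = 7008.00 mm²
ΣAx_c = (4200.00)(15.00) + (1400.00)(65.00) + (1408.00)(51.33) = 226277.33 mm³
ΣAy_c = (4200.00)(70.00) + (1400.00)(10.00) + (1408.00)(34.67) = 356810.67 mm³
x_c = 226277.33 / 7008.00 = 32.29 mm
y_c = 356810.67 / 7008.00 = 50.91 mm

x_c = 32.29 mm, y_c = 50.91 mm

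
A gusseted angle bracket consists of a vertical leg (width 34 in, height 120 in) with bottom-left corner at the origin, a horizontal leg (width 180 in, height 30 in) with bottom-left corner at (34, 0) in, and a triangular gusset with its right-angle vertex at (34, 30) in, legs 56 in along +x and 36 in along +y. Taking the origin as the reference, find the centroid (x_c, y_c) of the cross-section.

vertical leg: A = 34 × 120 = 4080.00, centroid at (17.00, 60.00).
horizontal leg: A = 180 × 30 = 5400.00, centroid at (124.00, 15.00).
gusset: A = ½·56·36 = 1008.00, centroid at (52.67, 42.00).
ΣA = 10488.00 in², ΣAx_c = 792048.00 in³, ΣAy_c = 368136.00 in³.
x_c = 792048.00/10488.00 = 75.52 in; y_c = 368136.00/10488.00 = 35.10 in.

x_c = 75.52 in, y_c = 35.10 in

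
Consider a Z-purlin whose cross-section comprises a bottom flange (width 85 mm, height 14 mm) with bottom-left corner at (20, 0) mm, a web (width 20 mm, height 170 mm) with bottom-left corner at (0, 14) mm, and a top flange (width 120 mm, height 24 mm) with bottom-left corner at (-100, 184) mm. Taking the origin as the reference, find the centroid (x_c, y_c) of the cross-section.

Part | A | x̄ᵢ | ȳᵢ | A·x̄ᵢ | A·ȳᵢ
bottom flange | 1190.00 | 62.50 | 7.00 | 74375.00 | 8330.00
web | 3400.00 | 10.00 | 99.00 | 34000.00 | 336600.00
top flange | 2880.00 | -40.00 | 196.00 | -115200.00 | 564480.00
Σ | 7470.00 |  |  | -6825.00 | 909410.00
x_c = -6825.00 / 7470.00 = -0.91 mm
y_c = 909410.00 / 7470.00 = 121.74 mm

x_c = -0.91 mm, y_c = 121.74 mm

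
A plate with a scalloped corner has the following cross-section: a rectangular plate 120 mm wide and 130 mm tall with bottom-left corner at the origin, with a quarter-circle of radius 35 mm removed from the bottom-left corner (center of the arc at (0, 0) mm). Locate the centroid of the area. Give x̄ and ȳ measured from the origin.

x̄ = 62.97 mm, ȳ = 68.30 mm

Part | A | x̄ᵢ | ȳᵢ | A·x̄ᵢ | A·ȳᵢ
plate | 15600.00 | 60.00 | 65.00 | 936000.00 | 1014000.00
removed quarter-circle | -962.11 | 14.85 | 14.85 | -14291.67 | -14291.67
Σ | 14637.89 |  |  | 921708.33 | 999708.33
x̄ = 921708.33 / 14637.89 = 62.97 mm
ȳ = 999708.33 / 14637.89 = 68.30 mm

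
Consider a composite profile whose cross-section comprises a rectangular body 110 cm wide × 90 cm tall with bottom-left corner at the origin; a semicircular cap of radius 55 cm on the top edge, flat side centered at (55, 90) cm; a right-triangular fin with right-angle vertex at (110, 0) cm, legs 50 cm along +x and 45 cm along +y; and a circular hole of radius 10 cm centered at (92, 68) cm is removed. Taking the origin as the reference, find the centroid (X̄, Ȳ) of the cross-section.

X̄ = 59.46 cm, Ȳ = 63.35 cm

rectangular body: A = 110 × 90 = 9900.00, centroid at (55.00, 45.00).
semicircular top: A = ½π·55² = 4751.66, centroid at (55.00, 113.34).
triangular fin: A = ½·50·45 = 1125.00, centroid at (126.67, 15.00).
hole: A = −π·10² = -314.16, centroid at (92.00, 68.00).
ΣA = 15462.50 cm²
ΣAX̄ = (9900.00)(55.00) + (4751.66)(55.00) + (1125.00)(126.67) + (-314.16)(92.00) = 919438.59 cm³
ΣAȲ = (9900.00)(45.00) + (4751.66)(113.34) + (1125.00)(15.00) + (-314.16)(68.00) = 979578.14 cm³
X̄ = 919438.59 / 15462.50 = 59.46 cm
Ȳ = 979578.14 / 15462.50 = 63.35 cm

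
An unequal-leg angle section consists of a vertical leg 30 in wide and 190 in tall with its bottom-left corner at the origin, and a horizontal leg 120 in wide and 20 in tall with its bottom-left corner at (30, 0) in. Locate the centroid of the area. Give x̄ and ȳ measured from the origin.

vertical leg: A = 30 × 190 = 5700.00, centroid at (15.00, 95.00).
horizontal leg: A = 120 × 20 = 2400.00, centroid at (90.00, 10.00).
ΣA = 8100.00 in², ΣAx̄ = 301500.00 in³, ΣAȳ = 565500.00 in³.
x̄ = 301500.00/8100.00 = 37.22 in; ȳ = 565500.00/8100.00 = 69.81 in.

x̄ = 37.22 in, ȳ = 69.81 in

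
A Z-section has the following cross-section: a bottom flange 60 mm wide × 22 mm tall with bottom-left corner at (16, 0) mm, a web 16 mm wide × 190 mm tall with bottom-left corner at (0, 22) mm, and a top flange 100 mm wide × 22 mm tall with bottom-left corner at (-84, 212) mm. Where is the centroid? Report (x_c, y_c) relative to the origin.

x_c = 1.56 mm, y_c = 131.22 mm

Part | A | x̄ᵢ | ȳᵢ | A·x̄ᵢ | A·ȳᵢ
bottom flange | 1320.00 | 46.00 | 11.00 | 60720.00 | 14520.00
web | 3040.00 | 8.00 | 117.00 | 24320.00 | 355680.00
top flange | 2200.00 | -34.00 | 223.00 | -74800.00 | 490600.00
Σ | 6560.00 |  |  | 10240.00 | 860800.00
x_c = 10240.00 / 6560.00 = 1.56 mm
y_c = 860800.00 / 6560.00 = 131.22 mm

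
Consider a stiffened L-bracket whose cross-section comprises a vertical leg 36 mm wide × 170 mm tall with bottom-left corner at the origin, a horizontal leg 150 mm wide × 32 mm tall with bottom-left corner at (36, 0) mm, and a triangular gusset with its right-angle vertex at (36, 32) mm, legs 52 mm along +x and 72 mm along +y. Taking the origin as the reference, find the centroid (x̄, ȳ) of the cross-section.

x̄ = 58.07 mm, ȳ = 54.86 mm

Part | A | x̄ᵢ | ȳᵢ | A·x̄ᵢ | A·ȳᵢ
vertical leg | 6120.00 | 18.00 | 85.00 | 110160.00 | 520200.00
horizontal leg | 4800.00 | 111.00 | 16.00 | 532800.00 | 76800.00
gusset | 1872.00 | 53.33 | 56.00 | 99840.00 | 104832.00
Σ | 12792.00 |  |  | 742800.00 | 701832.00
x̄ = 742800.00 / 12792.00 = 58.07 mm
ȳ = 701832.00 / 12792.00 = 54.86 mm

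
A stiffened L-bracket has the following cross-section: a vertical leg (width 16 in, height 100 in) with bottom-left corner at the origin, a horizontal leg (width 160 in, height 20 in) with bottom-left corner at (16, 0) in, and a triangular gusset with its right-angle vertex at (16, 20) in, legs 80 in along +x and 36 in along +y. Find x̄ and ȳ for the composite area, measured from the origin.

x̄ = 61.13 in, ȳ = 25.33 in

Part | A | x̄ᵢ | ȳᵢ | A·x̄ᵢ | A·ȳᵢ
vertical leg | 1600.00 | 8.00 | 50.00 | 12800.00 | 80000.00
horizontal leg | 3200.00 | 96.00 | 10.00 | 307200.00 | 32000.00
gusset | 1440.00 | 42.67 | 32.00 | 61440.00 | 46080.00
Σ | 6240.00 |  |  | 381440.00 | 158080.00
x̄ = 381440.00 / 6240.00 = 61.13 in
ȳ = 158080.00 / 6240.00 = 25.33 in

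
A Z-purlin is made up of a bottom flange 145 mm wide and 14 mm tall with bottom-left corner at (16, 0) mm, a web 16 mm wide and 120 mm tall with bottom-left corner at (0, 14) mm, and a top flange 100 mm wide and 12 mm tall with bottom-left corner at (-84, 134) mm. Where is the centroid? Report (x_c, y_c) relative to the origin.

bottom flange: A = 145 × 14 = 2030.00, centroid at (88.50, 7.00).
web: A = 16 × 120 = 1920.00, centroid at (8.00, 74.00).
top flange: A = 100 × 12 = 1200.00, centroid at (-34.00, 140.00).
ΣA = 5150.00 mm², ΣAx_c = 154215.00 mm³, ΣAy_c = 324290.00 mm³.
x_c = 154215.00/5150.00 = 29.94 mm; y_c = 324290.00/5150.00 = 62.97 mm.

x_c = 29.94 mm, y_c = 62.97 mm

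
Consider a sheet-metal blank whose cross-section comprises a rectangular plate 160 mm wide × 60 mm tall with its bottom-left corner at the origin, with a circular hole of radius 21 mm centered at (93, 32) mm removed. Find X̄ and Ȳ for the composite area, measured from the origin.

plate: A = 160 × 60 = 9600.00, centroid at (80.00, 30.00).
hole: A = −π·21² = -1385.44, centroid at (93.00, 32.00).
ΣA = 8214.56 mm²
ΣAX̄ = (9600.00)(80.00) + (-1385.44)(93.00) = 639153.86 mm³
ΣAȲ = (9600.00)(30.00) + (-1385.44)(32.00) = 243665.84 mm³
X̄ = 639153.86 / 8214.56 = 77.81 mm
Ȳ = 243665.84 / 8214.56 = 29.66 mm

X̄ = 77.81 mm, Ȳ = 29.66 mm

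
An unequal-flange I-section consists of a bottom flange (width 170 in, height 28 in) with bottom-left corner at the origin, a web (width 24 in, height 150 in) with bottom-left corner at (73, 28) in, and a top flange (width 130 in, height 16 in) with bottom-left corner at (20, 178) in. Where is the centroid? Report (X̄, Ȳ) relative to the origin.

X̄ = 85.00 in, Ȳ = 78.96 in

bottom flange: A = 170 × 28 = 4760.00, centroid at (85.00, 14.00).
web: A = 24 × 150 = 3600.00, centroid at (85.00, 103.00).
top flange: A = 130 × 16 = 2080.00, centroid at (85.00, 186.00).
ΣA = 10440.00 in²
ΣAX̄ = (4760.00)(85.00) + (3600.00)(85.00) + (2080.00)(85.00) = 887400.00 in³
ΣAȲ = (4760.00)(14.00) + (3600.00)(103.00) + (2080.00)(186.00) = 824320.00 in³
X̄ = 887400.00 / 10440.00 = 85.00 in
Ȳ = 824320.00 / 10440.00 = 78.96 in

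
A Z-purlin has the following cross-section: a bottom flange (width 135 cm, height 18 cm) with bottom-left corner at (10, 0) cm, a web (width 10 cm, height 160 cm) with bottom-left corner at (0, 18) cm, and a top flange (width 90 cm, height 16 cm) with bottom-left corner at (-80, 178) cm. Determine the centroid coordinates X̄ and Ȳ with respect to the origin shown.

X̄ = 26.68 cm, Ȳ = 81.63 cm

bottom flange: A = 135 × 18 = 2430.00, centroid at (77.50, 9.00).
web: A = 10 × 160 = 1600.00, centroid at (5.00, 98.00).
top flange: A = 90 × 16 = 1440.00, centroid at (-35.00, 186.00).
ΣA = 5470.00 cm², ΣAX̄ = 145925.00 cm³, ΣAȲ = 446510.00 cm³.
X̄ = 145925.00/5470.00 = 26.68 cm; Ȳ = 446510.00/5470.00 = 81.63 cm.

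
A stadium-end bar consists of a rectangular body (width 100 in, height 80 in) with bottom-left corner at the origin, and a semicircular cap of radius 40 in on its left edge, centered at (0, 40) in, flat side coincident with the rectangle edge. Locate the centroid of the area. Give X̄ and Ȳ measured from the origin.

X̄ = 33.99 in, Ȳ = 40.00 in

rectangular body: A = 100 × 80 = 8000.00, centroid at (50.00, 40.00).
semicircular end: A = ½π·40² = 2513.27, centroid at (-16.98, 40.00).
ΣA = 10513.27 in²
ΣAX̄ = (8000.00)(50.00) + (2513.27)(-16.98) = 357333.33 in³
ΣAȲ = (8000.00)(40.00) + (2513.27)(40.00) = 420530.96 in³
X̄ = 357333.33 / 10513.27 = 33.99 in
Ȳ = 420530.96 / 10513.27 = 40.00 in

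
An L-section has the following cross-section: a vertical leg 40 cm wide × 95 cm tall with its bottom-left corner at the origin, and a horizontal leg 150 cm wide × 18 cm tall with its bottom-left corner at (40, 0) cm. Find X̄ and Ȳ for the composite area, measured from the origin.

vertical leg: A = 40 × 95 = 3800.00, centroid at (20.00, 47.50).
horizontal leg: A = 150 × 18 = 2700.00, centroid at (115.00, 9.00).
ΣA = 6500.00 cm²
ΣAX̄ = (3800.00)(20.00) + (2700.00)(115.00) = 386500.00 cm³
ΣAȲ = (3800.00)(47.50) + (2700.00)(9.00) = 204800.00 cm³
X̄ = 386500.00 / 6500.00 = 59.46 cm
Ȳ = 204800.00 / 6500.00 = 31.51 cm

X̄ = 59.46 cm, Ȳ = 31.51 cm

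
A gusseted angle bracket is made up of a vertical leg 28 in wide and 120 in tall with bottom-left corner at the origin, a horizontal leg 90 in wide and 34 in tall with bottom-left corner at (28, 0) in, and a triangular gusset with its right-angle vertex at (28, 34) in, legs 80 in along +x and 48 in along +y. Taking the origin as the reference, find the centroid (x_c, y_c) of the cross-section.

x_c = 45.01 in, y_c = 41.92 in

vertical leg: A = 28 × 120 = 3360.00, centroid at (14.00, 60.00).
horizontal leg: A = 90 × 34 = 3060.00, centroid at (73.00, 17.00).
gusset: A = ½·80·48 = 1920.00, centroid at (54.67, 50.00).
ΣA = 8340.00 in², ΣAx_c = 375380.00 in³, ΣAy_c = 349620.00 in³.
x_c = 375380.00/8340.00 = 45.01 in; y_c = 349620.00/8340.00 = 41.92 in.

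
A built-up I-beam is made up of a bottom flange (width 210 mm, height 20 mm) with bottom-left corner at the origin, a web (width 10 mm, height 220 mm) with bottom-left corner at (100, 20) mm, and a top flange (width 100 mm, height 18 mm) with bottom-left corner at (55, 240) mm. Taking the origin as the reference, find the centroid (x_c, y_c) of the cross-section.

Part | A | x̄ᵢ | ȳᵢ | A·x̄ᵢ | A·ȳᵢ
bottom flange | 4200.00 | 105.00 | 10.00 | 441000.00 | 42000.00
web | 2200.00 | 105.00 | 130.00 | 231000.00 | 286000.00
top flange | 1800.00 | 105.00 | 249.00 | 189000.00 | 448200.00
Σ | 8200.00 |  |  | 861000.00 | 776200.00
x_c = 861000.00 / 8200.00 = 105.00 mm
y_c = 776200.00 / 8200.00 = 94.66 mm

x_c = 105.00 mm, y_c = 94.66 mm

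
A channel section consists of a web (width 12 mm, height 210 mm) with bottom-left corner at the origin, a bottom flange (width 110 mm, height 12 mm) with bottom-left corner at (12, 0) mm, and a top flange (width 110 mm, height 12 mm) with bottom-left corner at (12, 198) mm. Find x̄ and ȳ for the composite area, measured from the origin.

x̄ = 37.21 mm, ȳ = 105.00 mm

Part | A | x̄ᵢ | ȳᵢ | A·x̄ᵢ | A·ȳᵢ
web | 2520.00 | 6.00 | 105.00 | 15120.00 | 264600.00
bottom flange | 1320.00 | 67.00 | 6.00 | 88440.00 | 7920.00
top flange | 1320.00 | 67.00 | 204.00 | 88440.00 | 269280.00
Σ | 5160.00 |  |  | 192000.00 | 541800.00
x̄ = 192000.00 / 5160.00 = 37.21 mm
ȳ = 541800.00 / 5160.00 = 105.00 mm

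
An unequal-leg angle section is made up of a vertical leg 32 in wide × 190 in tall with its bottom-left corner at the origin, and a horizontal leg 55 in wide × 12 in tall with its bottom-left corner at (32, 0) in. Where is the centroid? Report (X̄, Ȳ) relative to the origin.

Part | A | x̄ᵢ | ȳᵢ | A·x̄ᵢ | A·ȳᵢ
vertical leg | 6080.00 | 16.00 | 95.00 | 97280.00 | 577600.00
horizontal leg | 660.00 | 59.50 | 6.00 | 39270.00 | 3960.00
Σ | 6740.00 |  |  | 136550.00 | 581560.00
X̄ = 136550.00 / 6740.00 = 20.26 in
Ȳ = 581560.00 / 6740.00 = 86.28 in

X̄ = 20.26 in, Ȳ = 86.28 in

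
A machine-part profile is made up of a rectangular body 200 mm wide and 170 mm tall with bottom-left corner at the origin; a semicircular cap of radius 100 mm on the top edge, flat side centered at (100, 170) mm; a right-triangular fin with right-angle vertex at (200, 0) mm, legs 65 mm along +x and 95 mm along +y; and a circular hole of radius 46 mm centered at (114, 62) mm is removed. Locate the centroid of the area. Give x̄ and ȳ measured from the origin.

x̄ = 106.12 mm, ȳ = 128.12 mm

rectangular body: A = 200 × 170 = 34000.00, centroid at (100.00, 85.00).
semicircular top: A = ½π·100² = 15707.96, centroid at (100.00, 212.44).
triangular fin: A = ½·65·95 = 3087.50, centroid at (221.67, 31.67).
hole: A = −π·46² = -6647.61, centroid at (114.00, 62.00).
ΣA = 46147.85 mm²
ΣAx̄ = (34000.00)(100.00) + (15707.96)(100.00) + (3087.50)(221.67) + (-6647.61)(114.00) = 4897364.61 mm³
ΣAȳ = (34000.00)(85.00) + (15707.96)(212.44) + (3087.50)(31.67) + (-6647.61)(62.00) = 5912639.43 mm³
x̄ = 4897364.61 / 46147.85 = 106.12 mm
ȳ = 5912639.43 / 46147.85 = 128.12 mm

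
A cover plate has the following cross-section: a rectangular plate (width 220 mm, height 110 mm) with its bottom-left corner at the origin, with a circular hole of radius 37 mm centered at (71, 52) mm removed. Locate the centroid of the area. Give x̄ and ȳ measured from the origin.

plate: A = 220 × 110 = 24200.00, centroid at (110.00, 55.00).
hole: A = −π·37² = -4300.84, centroid at (71.00, 52.00).
ΣA = 19899.16 mm², ΣAx̄ = 2356640.34 mm³, ΣAȳ = 1107356.30 mm³.
x̄ = 2356640.34/19899.16 = 118.43 mm; ȳ = 1107356.30/19899.16 = 55.65 mm.

x̄ = 118.43 mm, ȳ = 55.65 mm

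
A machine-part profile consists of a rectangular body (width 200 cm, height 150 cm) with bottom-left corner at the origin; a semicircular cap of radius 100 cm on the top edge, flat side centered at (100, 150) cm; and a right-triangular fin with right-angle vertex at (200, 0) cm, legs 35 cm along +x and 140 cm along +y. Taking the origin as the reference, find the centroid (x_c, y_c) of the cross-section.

rectangular body: A = 200 × 150 = 30000.00, centroid at (100.00, 75.00).
semicircular top: A = ½π·100² = 15707.96, centroid at (100.00, 192.44).
triangular fin: A = ½·35·140 = 2450.00, centroid at (211.67, 46.67).
ΣA = 48157.96 cm², ΣAx_c = 5089379.66 cm³, ΣAy_c = 5387194.49 cm³.
x_c = 5089379.66/48157.96 = 105.68 cm; y_c = 5387194.49/48157.96 = 111.87 cm.

x_c = 105.68 cm, y_c = 111.87 cm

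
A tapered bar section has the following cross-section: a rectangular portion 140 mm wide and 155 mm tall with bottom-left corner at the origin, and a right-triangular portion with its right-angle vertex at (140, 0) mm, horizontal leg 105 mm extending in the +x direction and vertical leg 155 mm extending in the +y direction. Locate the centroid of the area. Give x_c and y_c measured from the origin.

x_c = 98.64 mm, y_c = 70.45 mm

rectangular portion: A = 140 × 155 = 21700.00, centroid at (70.00, 77.50).
triangular portion: A = ½·105·155 = 8137.50, centroid at (175.00, 51.67).
ΣA = 29837.50 mm², ΣAx_c = 2943062.50 mm³, ΣAy_c = 2102187.50 mm³.
x_c = 2943062.50/29837.50 = 98.64 mm; y_c = 2102187.50/29837.50 = 70.45 mm.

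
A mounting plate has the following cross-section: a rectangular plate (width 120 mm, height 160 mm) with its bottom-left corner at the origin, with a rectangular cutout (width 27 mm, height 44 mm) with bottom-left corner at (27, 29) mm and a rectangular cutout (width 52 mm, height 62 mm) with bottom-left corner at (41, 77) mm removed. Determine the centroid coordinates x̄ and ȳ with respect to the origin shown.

x̄ = 60.04 mm, ȳ = 76.23 mm

Part | A | x̄ᵢ | ȳᵢ | A·x̄ᵢ | A·ȳᵢ
plate | 19200.00 | 60.00 | 80.00 | 1152000.00 | 1536000.00
hole 1 | -1188.00 | 40.50 | 51.00 | -48114.00 | -60588.00
hole 2 | -3224.00 | 67.00 | 108.00 | -216008.00 | -348192.00
Σ | 14788.00 |  |  | 887878.00 | 1127220.00
x̄ = 887878.00 / 14788.00 = 60.04 mm
ȳ = 1127220.00 / 14788.00 = 76.23 mm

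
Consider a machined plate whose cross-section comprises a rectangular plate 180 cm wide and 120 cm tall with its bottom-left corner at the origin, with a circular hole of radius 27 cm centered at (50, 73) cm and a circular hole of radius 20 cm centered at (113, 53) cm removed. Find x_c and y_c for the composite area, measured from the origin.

plate: A = 180 × 120 = 21600.00, centroid at (90.00, 60.00).
hole 1: A = −π·27² = -2290.22, centroid at (50.00, 73.00).
hole 2: A = −π·20² = -1256.64, centroid at (113.00, 53.00).
ΣA = 18053.14 cm²
ΣAx_c = (21600.00)(90.00) + (-2290.22)(50.00) + (-1256.64)(113.00) = 1687488.96 cm³
ΣAy_c = (21600.00)(60.00) + (-2290.22)(73.00) + (-1256.64)(53.00) = 1062212.10 cm³
x_c = 1687488.96 / 18053.14 = 93.47 cm
y_c = 1062212.10 / 18053.14 = 58.84 cm

x_c = 93.47 cm, y_c = 58.84 cm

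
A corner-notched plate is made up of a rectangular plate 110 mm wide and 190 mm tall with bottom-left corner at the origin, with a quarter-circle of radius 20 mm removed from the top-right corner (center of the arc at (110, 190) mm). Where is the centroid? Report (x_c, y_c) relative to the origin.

x_c = 54.29 mm, y_c = 93.68 mm

plate: A = 110 × 190 = 20900.00, centroid at (55.00, 95.00).
removed quarter-circle: A = −¼π·20² = -314.16, centroid at (101.51, 181.51).
ΣA = 20585.84 mm²
ΣAx_c = (20900.00)(55.00) + (-314.16)(101.51) = 1117609.15 mm³
ΣAy_c = (20900.00)(95.00) + (-314.16)(181.51) = 1928476.41 mm³
x_c = 1117609.15 / 20585.84 = 54.29 mm
y_c = 1928476.41 / 20585.84 = 93.68 mm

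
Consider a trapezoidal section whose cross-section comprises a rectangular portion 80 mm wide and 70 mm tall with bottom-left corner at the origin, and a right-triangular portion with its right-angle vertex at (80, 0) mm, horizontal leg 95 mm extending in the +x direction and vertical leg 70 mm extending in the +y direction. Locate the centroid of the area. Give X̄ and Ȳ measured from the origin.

X̄ = 66.70 mm, Ȳ = 30.65 mm

rectangular portion: A = 80 × 70 = 5600.00, centroid at (40.00, 35.00).
triangular portion: A = ½·95·70 = 3325.00, centroid at (111.67, 23.33).
ΣA = 8925.00 mm², ΣAX̄ = 595291.67 mm³, ΣAȲ = 273583.33 mm³.
X̄ = 595291.67/8925.00 = 66.70 mm; Ȳ = 273583.33/8925.00 = 30.65 mm.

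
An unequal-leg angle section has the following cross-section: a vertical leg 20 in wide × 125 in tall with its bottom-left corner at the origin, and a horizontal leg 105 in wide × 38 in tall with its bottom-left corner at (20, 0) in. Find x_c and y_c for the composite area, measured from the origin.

Part | A | x̄ᵢ | ȳᵢ | A·x̄ᵢ | A·ȳᵢ
vertical leg | 2500.00 | 10.00 | 62.50 | 25000.00 | 156250.00
horizontal leg | 3990.00 | 72.50 | 19.00 | 289275.00 | 75810.00
Σ | 6490.00 |  |  | 314275.00 | 232060.00
x_c = 314275.00 / 6490.00 = 48.42 in
y_c = 232060.00 / 6490.00 = 35.76 in

x_c = 48.42 in, y_c = 35.76 in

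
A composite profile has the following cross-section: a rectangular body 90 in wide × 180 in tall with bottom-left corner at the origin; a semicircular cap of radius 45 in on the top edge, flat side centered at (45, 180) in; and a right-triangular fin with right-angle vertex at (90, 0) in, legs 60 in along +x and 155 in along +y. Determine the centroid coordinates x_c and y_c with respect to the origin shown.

Part | A | x̄ᵢ | ȳᵢ | A·x̄ᵢ | A·ȳᵢ
rectangular body | 16200.00 | 45.00 | 90.00 | 729000.00 | 1458000.00
semicircular top | 3180.86 | 45.00 | 199.10 | 143138.82 | 633305.26
triangular fin | 4650.00 | 110.00 | 51.67 | 511500.00 | 240250.00
Σ | 24030.86 |  |  | 1383638.82 | 2331555.26
x_c = 1383638.82 / 24030.86 = 57.58 in
y_c = 2331555.26 / 24030.86 = 97.02 in

x_c = 57.58 in, y_c = 97.02 in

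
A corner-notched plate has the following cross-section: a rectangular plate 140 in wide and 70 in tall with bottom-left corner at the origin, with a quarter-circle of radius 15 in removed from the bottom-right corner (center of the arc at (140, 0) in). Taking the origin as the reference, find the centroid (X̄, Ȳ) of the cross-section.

X̄ = 68.83 in, Ȳ = 35.53 in

plate: A = 140 × 70 = 9800.00, centroid at (70.00, 35.00).
removed quarter-circle: A = −¼π·15² = -176.71, centroid at (133.63, 6.37).
ΣA = 9623.29 in², ΣAX̄ = 662384.96 in³, ΣAȲ = 341875.00 in³.
X̄ = 662384.96/9623.29 = 68.83 in; Ȳ = 341875.00/9623.29 = 35.53 in.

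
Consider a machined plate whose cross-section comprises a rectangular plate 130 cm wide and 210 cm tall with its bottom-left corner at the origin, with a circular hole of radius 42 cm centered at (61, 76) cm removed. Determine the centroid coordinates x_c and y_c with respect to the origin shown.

x_c = 66.02 cm, y_c = 112.39 cm

plate: A = 130 × 210 = 27300.00, centroid at (65.00, 105.00).
hole: A = −π·42² = -5541.77, centroid at (61.00, 76.00).
ΣA = 21758.23 cm²
ΣAx_c = (27300.00)(65.00) + (-5541.77)(61.00) = 1436452.06 cm³
ΣAy_c = (27300.00)(105.00) + (-5541.77)(76.00) = 2445325.52 cm³
x_c = 1436452.06 / 21758.23 = 66.02 cm
y_c = 2445325.52 / 21758.23 = 112.39 cm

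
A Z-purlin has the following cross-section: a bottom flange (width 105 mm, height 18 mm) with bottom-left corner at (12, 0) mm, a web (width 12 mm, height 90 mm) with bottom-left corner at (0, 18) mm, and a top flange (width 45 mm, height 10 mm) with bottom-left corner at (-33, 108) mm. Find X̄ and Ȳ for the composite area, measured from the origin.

bottom flange: A = 105 × 18 = 1890.00, centroid at (64.50, 9.00).
web: A = 12 × 90 = 1080.00, centroid at (6.00, 63.00).
top flange: A = 45 × 10 = 450.00, centroid at (-10.50, 113.00).
ΣA = 3420.00 mm², ΣAX̄ = 123660.00 mm³, ΣAȲ = 135900.00 mm³.
X̄ = 123660.00/3420.00 = 36.16 mm; Ȳ = 135900.00/3420.00 = 39.74 mm.

X̄ = 36.16 mm, Ȳ = 39.74 mm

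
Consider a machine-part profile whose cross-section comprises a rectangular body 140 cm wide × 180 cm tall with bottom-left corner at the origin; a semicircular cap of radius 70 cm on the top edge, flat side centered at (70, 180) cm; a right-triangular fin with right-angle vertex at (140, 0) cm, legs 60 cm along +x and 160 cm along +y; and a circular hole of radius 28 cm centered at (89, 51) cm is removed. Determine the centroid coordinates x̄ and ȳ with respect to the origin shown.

rectangular body: A = 140 × 180 = 25200.00, centroid at (70.00, 90.00).
semicircular top: A = ½π·70² = 7696.90, centroid at (70.00, 209.71).
triangular fin: A = ½·60·160 = 4800.00, centroid at (160.00, 53.33).
hole: A = −π·28² = -2463.01, centroid at (89.00, 51.00).
ΣA = 35233.89 cm²
ΣAx̄ = (25200.00)(70.00) + (7696.90)(70.00) + (4800.00)(160.00) + (-2463.01)(89.00) = 2851575.37 cm³
ΣAȳ = (25200.00)(90.00) + (7696.90)(209.71) + (4800.00)(53.33) + (-2463.01)(51.00) = 4012495.59 cm³
x̄ = 2851575.37 / 35233.89 = 80.93 cm
ȳ = 4012495.59 / 35233.89 = 113.88 cm

x̄ = 80.93 cm, ȳ = 113.88 cm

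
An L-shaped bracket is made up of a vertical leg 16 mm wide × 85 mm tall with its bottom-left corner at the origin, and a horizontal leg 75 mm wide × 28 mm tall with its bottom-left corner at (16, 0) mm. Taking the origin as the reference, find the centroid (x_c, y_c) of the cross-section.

x_c = 35.62 mm, y_c = 25.20 mm

Part | A | x̄ᵢ | ȳᵢ | A·x̄ᵢ | A·ȳᵢ
vertical leg | 1360.00 | 8.00 | 42.50 | 10880.00 | 57800.00
horizontal leg | 2100.00 | 53.50 | 14.00 | 112350.00 | 29400.00
Σ | 3460.00 |  |  | 123230.00 | 87200.00
x_c = 123230.00 / 3460.00 = 35.62 mm
y_c = 87200.00 / 3460.00 = 25.20 mm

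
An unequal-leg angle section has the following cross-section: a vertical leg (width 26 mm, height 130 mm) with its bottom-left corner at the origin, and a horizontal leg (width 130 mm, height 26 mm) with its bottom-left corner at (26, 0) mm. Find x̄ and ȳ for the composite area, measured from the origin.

x̄ = 52.00 mm, ȳ = 39.00 mm

vertical leg: A = 26 × 130 = 3380.00, centroid at (13.00, 65.00).
horizontal leg: A = 130 × 26 = 3380.00, centroid at (91.00, 13.00).
ΣA = 6760.00 mm², ΣAx̄ = 351520.00 mm³, ΣAȳ = 263640.00 mm³.
x̄ = 351520.00/6760.00 = 52.00 mm; ȳ = 263640.00/6760.00 = 39.00 mm.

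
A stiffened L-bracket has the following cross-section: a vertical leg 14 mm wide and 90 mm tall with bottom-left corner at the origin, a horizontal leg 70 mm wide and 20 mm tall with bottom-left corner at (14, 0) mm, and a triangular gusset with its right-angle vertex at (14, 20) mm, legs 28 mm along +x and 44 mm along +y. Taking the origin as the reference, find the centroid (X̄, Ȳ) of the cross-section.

X̄ = 28.02 mm, Ȳ = 28.10 mm

Part | A | x̄ᵢ | ȳᵢ | A·x̄ᵢ | A·ȳᵢ
vertical leg | 1260.00 | 7.00 | 45.00 | 8820.00 | 56700.00
horizontal leg | 1400.00 | 49.00 | 10.00 | 68600.00 | 14000.00
gusset | 616.00 | 23.33 | 34.67 | 14373.33 | 21354.67
Σ | 3276.00 |  |  | 91793.33 | 92054.67
X̄ = 91793.33 / 3276.00 = 28.02 mm
Ȳ = 92054.67 / 3276.00 = 28.10 mm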